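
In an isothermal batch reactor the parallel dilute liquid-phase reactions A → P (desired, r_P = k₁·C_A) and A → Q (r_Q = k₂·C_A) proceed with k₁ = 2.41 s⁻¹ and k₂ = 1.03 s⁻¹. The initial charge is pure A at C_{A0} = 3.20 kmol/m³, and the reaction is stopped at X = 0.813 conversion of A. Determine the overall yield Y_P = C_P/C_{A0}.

0.570

C_A = C_{A0}(1−X) = 0.5984 kmol/m³.
Both paths are first order in A, so the instantaneous fraction to P is constant: dC_P/d(−C_A) = k₁/(k₁+k₂) = 0.7006.
C_P = 0.7006·(C_{A0}−C_A) = 0.7006×2.602 = 1.82 kmol/m³.
Y_P = C_P/C_{A0} = 1.823/3.20 = 0.570.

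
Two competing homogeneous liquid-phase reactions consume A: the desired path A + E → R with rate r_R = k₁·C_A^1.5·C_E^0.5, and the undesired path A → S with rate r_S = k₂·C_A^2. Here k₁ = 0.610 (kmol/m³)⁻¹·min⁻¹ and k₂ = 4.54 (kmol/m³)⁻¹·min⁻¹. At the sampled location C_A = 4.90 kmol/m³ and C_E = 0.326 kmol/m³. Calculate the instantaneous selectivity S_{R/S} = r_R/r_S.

S_{R/S} = r_R/r_S = (k₁·C_A^1.5·C_E^0.5)/(k₂·C_A^2) = (k₁/k₂)·C_A^-0.5·C_E^0.5.
= (0.610×4.900^1.5×0.3260^0.5) / (4.54×4.900^2) = 3.778/109.0 = 0.0347.

0.0347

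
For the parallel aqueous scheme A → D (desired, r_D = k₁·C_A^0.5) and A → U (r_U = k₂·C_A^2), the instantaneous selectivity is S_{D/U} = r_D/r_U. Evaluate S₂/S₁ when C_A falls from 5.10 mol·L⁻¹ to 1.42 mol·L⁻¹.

6.81

S_{D/U} = (k₁/k₂)·C_A^-1.5, so S₂/S₁ = (C_{A,2}/C_{A,1})^-1.5.
= (1.42/5.10)^(-1.5) = (0.2784)^(-1.5) = 6.81.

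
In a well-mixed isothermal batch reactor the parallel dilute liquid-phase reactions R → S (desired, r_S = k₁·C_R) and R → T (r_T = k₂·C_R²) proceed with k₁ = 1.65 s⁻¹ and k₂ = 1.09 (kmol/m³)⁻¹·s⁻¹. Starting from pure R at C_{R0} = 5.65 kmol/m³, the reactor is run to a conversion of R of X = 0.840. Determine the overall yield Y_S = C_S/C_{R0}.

0.291

C_R = C_{R0}(1−X) = 0.9040 kmol/m³.
Along a PFR/batch, dC_S/dC_R = −r_S/(r_S+r_T) = −k₁/(k₁+k₂·C_R).
Integrating from C_{R0} to C_R: C_S = (1.65/1.09)·ln[(1.65+1.09·5.65)/(1.65+1.09·0.904)] = 1.514·ln(7.809/2.635) = 1.644 kmol/m³.
Y_S = C_S/C_{R0} = 1.644/5.65 = 0.291.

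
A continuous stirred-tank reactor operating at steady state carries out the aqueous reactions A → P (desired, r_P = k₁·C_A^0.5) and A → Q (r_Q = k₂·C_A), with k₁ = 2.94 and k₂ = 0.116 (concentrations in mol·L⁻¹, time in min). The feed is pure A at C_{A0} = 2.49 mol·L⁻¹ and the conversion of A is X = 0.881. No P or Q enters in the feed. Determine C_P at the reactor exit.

Exit C_A = C_{A0}(1−X) = 2.49×0.119 = 0.2963 mol·L⁻¹.
A CSTR operates uniformly at the exit composition, giving r_P = 1.600 and r_Q = 0.03437 (each k·C_A^n at C_A = 0.2963).
Fraction of consumed A going to P: r_P/(r_P+r_Q) = 0.9790.
C_P = 0.9790·C_{A0}·X = 0.9790×2.49×0.881 = 2.15 mol·L⁻¹.

2.15 mol·L⁻¹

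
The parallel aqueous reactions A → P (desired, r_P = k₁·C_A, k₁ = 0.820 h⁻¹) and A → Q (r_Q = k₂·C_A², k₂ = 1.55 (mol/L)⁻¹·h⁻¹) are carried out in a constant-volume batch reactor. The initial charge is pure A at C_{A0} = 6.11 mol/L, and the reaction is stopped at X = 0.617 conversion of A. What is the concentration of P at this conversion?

C_A = C_{A0}(1−X) = 2.340 mol/L.
Along a PFR/batch, dC_P/dC_A = −r_P/(r_P+r_Q) = −k₁/(k₁+k₂·C_A).
Integrating from C_{A0} to C_A: C_P = (0.820/1.55)·ln[(0.820+1.55·6.11)/(0.820+1.55·2.34)] = 0.5290·ln(10.29/4.447) = 0.4438 mol/L.

0.444 mol/L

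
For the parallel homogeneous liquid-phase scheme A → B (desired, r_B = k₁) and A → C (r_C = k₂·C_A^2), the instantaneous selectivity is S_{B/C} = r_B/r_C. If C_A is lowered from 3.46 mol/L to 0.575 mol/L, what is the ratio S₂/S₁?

S_{B/C} = (k₁/k₂)·C_A^-2, so S₂/S₁ = (C_{A,2}/C_{A,1})^-2.
= (0.575/3.46)^(-2) = (0.1662)^(-2) = 36.2.
Selectivity toward B rises as C_A falls — low-concentration operation is favoured.

36.2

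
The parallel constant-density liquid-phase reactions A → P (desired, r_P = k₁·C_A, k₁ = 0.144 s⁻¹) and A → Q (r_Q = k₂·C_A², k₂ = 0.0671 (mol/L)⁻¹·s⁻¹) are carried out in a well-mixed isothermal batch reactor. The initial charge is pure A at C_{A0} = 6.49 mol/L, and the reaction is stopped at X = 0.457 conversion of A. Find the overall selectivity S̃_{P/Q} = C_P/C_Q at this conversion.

C_A = C_{A0}(1−X) = 3.524 mol/L.
Along a PFR/batch, dC_P/dC_A = −r_P/(r_P+r_Q) = −k₁/(k₁+k₂·C_A).
Integrating from C_{A0} to C_A: C_P = (0.144/0.0671)·ln[(0.144+0.0671·6.49)/(0.144+0.0671·3.52)] = 2.146·ln(0.5795/0.3805) = 0.9029 mol/L.
C_Q = (C_{A0}−C_A)−C_P = 2.063 mol/L; S̃_{P/Q} = 0.9029/2.063 = 0.438.

0.438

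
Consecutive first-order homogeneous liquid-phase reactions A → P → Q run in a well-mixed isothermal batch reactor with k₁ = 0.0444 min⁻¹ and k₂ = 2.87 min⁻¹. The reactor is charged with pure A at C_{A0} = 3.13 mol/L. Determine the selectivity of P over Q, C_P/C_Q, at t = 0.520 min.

1.07

The intermediate concentration in a first-order A→B→C sequence is C_P = k₁C_{A0}(e^(−k₁t) − e^(−k₂t))/(k₂−k₁).
e^(−k₁t) = e^(−0.0444×0.520) = e^(−0.02309) = 0.9772; e^(−k₂t) = e^(−1.492) = 0.2248.
C_P = 0.0444×3.13/(2.87−0.0444) × (0.9772−0.2248) = 0.04918×0.7523 = 0.03700 mol/L.
C_A = C_{A0}e^(−k₁t) = 3.059 mol/L, so C_Q = C_{A0}−C_A−C_P = 0.03443 mol/L; C_P/C_Q = 1.07.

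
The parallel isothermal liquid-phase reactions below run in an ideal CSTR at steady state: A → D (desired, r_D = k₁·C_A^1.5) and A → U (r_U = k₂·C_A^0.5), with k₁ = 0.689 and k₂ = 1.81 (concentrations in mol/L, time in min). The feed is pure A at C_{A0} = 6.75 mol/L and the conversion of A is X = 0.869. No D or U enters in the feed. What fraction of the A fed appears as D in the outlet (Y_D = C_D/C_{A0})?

0.219

Exit C_A = C_{A0}(1−X) = 6.75×0.131 = 0.8842 mol/L.
In a CSTR the entire volume is at exit conditions, so r_D = 0.689×0.8842^1.5 = 0.5729 and r_U = 1.81×0.8842^0.5 = 1.702.
Fraction of consumed A going to D: r_D/(r_D+r_U) = 0.2518.
C_D = 0.2518·C_{A0}·X = 0.2518×6.75×0.869 = 1.48 mol/L; Y_D = C_D/C_{A0} = 0.219.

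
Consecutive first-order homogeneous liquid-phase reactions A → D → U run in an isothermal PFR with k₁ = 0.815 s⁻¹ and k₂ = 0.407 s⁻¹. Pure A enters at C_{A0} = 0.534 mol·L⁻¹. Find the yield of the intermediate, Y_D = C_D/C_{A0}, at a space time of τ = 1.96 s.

0.495

Solving the coupled first-order balances gives C_D(τ) = [k₁/(k₂−k₁)]·C_{A0}·(e^(−k₁τ) − e^(−k₂τ)).
e^(−k₁τ) = e^(−0.815×1.96) = e^(−1.597) = 0.2024; e^(−k₂τ) = e^(−0.7977) = 0.4504.
C_D = 0.815×0.534/(0.407−0.815) × (0.2024−0.4504) = (-1.067)×(-0.2479) = 0.2645 mol·L⁻¹.
Y_D = C_D/C_{A0} = 0.2645/0.534 = 0.495.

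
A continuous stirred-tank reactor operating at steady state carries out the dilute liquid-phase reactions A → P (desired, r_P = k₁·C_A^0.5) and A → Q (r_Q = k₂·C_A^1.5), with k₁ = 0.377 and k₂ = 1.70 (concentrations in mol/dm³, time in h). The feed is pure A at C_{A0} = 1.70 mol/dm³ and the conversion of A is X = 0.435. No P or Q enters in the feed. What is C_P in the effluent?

0.139 mol/dm³

Exit C_A = C_{A0}(1−X) = 1.70×0.565 = 0.9605 mol/dm³.
In a CSTR the entire volume is at exit conditions, so r_P = 0.377×0.9605^0.5 = 0.3695 and r_Q = 1.70×0.9605^1.5 = 1.600.
Fraction of consumed A going to P: r_P/(r_P+r_Q) = 0.1876.
C_P = 0.1876·C_{A0}·X = 0.1876×1.70×0.435 = 0.139 mol/dm³.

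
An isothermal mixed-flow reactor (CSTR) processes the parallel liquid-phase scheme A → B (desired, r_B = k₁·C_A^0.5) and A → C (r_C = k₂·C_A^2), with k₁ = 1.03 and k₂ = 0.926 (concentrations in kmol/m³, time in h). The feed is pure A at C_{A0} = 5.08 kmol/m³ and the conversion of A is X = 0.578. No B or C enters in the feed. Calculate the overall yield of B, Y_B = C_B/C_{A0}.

0.151

Exit C_A = C_{A0}(1−X) = 5.08×0.422 = 2.144 kmol/m³.
Rates in a CSTR are evaluated at the outlet concentration: r_B = 1.03×2.144^0.5 = 1.508, r_C = 0.926×2.144^2 = 4.256.
Fraction of consumed A going to B: r_B/(r_B+r_C) = 0.2617.
C_B = 0.2617·C_{A0}·X = 0.2617×5.08×0.578 = 0.768 kmol/m³; Y_B = C_B/C_{A0} = 0.151.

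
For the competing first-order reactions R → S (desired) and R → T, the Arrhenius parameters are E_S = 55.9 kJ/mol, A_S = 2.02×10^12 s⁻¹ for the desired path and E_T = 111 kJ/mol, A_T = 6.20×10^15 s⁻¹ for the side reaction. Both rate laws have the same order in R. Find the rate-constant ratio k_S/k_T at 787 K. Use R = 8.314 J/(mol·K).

1.48

Since both paths have the same order in R, the concentration cancels and S_{S/T} = k_S/k_T = (A_S/A_T)·exp[(E_T−E_S)/(RT)].
(E_T−E_S)/(RT) = (111−55.9)×10³/(8.314×787) = 55100/6543 = 8.421.
k_S/k_T = (2.02×10^12/6.20×10^15)·exp(8.421) = 3.258×10^-4 × 4542 = 1.48.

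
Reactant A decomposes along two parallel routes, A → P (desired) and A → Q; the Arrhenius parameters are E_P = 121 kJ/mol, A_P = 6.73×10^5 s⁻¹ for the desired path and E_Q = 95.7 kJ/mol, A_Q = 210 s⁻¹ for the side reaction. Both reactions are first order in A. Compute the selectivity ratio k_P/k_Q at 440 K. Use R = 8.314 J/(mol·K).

3.18

k_P/k_Q = (A_P/A_Q)·exp[−(E_P−E_Q)/(RT)] = (A_P/A_Q)·exp[(E_Q−E_P)/(RT)].
(E_Q−E_P)/(RT) = (95.7−121)×10³/(8.314×440) = -25300/3658 = -6.916.
k_P/k_Q = (6.73×10^5/210)·exp(-6.916) = 3205 × 9.917×10^-4 = 3.18.
Since E_P > E_Q, raising the temperature improves selectivity toward P.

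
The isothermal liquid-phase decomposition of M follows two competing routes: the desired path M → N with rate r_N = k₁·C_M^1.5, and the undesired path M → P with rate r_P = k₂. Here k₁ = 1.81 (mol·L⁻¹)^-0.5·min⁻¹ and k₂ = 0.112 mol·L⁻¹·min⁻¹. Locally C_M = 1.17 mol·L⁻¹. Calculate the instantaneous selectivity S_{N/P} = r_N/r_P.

20.5

S_{N/P} = r_N/r_P = (k₁·C_M^1.5)/(k₂) = (k₁/k₂)·C_M^1.5.
= (1.81×1.170^1.5) / (0.112) = 2.291/0.1120 = 20.5.
Since the desired path is higher order in M, keeping C_M high (PFR or concentrated feed) favours N.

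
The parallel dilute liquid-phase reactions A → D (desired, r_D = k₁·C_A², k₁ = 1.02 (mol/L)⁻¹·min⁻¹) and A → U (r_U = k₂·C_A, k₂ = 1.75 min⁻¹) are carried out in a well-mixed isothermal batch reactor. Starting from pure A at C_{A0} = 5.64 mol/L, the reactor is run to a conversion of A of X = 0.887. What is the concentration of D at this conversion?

3.05 mol/L

C_A = C_{A0}(1−X) = 0.6373 mol/L.
Along a PFR/batch, dC_U/dC_A = −r_U/(r_D+r_U) = −k₂/(k₂+k₁·C_A).
Integrating from C_{A0} to C_A: C_U = (1.75/1.02)·ln[(1.75+1.02·5.64)/(1.75+1.02·0.637)] = 1.716·ln(7.503/2.400) = 1.956 mol/L.
Then C_D = (C_{A0}−C_A) − C_U = 5.003 − 1.956 = 3.047 mol/L.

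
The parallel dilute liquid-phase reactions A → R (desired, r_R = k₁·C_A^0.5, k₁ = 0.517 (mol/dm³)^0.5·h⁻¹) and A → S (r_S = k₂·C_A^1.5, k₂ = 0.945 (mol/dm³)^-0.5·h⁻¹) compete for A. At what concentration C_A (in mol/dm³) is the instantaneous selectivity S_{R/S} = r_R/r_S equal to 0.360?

1.52 mol/dm³

S_{R/S} = (k₁/k₂)·C_A⁻¹ ⇒ C_A = (S·k₂/k₁)^(-1).
= (0.360×0.945/0.517)^(-1) = (0.6580)^(-1) = 1.52 mol/dm³.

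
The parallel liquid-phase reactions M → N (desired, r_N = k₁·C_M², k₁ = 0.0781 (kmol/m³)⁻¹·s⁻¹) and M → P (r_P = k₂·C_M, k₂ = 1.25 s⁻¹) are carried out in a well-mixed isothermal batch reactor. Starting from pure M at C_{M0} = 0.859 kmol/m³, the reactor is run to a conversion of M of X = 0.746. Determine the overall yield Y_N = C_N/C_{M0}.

C_M = C_{M0}(1−X) = 0.2182 kmol/m³.
Along a PFR/batch, dC_P/dC_M = −r_P/(r_N+r_P) = −k₂/(k₂+k₁·C_M).
Integrating from C_{M0} to C_M: C_P = (1.25/0.0781)·ln[(1.25+0.0781·0.859)/(1.25+0.0781·0.218)] = 16.01·ln(1.317/1.267) = 0.6200 kmol/m³.
Then C_N = (C_{M0}−C_M) − C_P = 0.6408 − 0.6200 = 0.02078 kmol/m³.
Y_N = C_N/C_{M0} = 0.02078/0.859 = 0.0242.

0.0242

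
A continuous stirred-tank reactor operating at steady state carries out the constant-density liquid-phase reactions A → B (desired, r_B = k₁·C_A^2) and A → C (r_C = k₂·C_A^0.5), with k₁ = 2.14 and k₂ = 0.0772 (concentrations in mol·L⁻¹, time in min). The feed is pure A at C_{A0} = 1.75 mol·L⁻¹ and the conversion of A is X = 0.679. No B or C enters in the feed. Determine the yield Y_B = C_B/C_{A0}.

Exit C_A = C_{A0}(1−X) = 1.75×0.321 = 0.5617 mol·L⁻¹.
In a CSTR the entire volume is at exit conditions, so r_B = 2.14×0.5617^2 = 0.6753 and r_C = 0.0772×0.5617^0.5 = 0.05786.
Fraction of consumed A going to B: r_B/(r_B+r_C) = 0.9211.
C_B = 0.9211·C_{A0}·X = 0.9211×1.75×0.679 = 1.09 mol·L⁻¹; Y_B = C_B/C_{A0} = 0.625.

0.625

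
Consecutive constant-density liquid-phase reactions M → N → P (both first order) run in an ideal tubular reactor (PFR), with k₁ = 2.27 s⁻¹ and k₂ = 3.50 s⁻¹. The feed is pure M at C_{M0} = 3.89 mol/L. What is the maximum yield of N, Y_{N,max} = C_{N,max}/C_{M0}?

Evaluating C_N at τ_opt = ln(k₂/k₁)/(k₂−k₁) gives C_{N,max}/C_{M0} = (k₁/k₂)^[k₂/(k₂−k₁)].
= (2.27/3.50)^(3.50/(3.50−2.27)) = (0.6486)^(2.846) = 0.2917.

0.292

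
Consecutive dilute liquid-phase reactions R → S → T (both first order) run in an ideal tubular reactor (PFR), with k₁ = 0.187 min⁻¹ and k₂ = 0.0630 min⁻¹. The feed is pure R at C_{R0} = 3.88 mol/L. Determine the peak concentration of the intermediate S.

At the optimum, C_{S,max}/C_{R0} = (k₁/k₂)^[k₂/(k₂−k₁)].
= (0.187/0.0630)^(0.0630/(0.0630−0.187)) = (2.968)^(-0.5081) = 0.5754.
C_{S,max} = 0.5754×3.88 = 2.23 mol/L.

2.23 mol/L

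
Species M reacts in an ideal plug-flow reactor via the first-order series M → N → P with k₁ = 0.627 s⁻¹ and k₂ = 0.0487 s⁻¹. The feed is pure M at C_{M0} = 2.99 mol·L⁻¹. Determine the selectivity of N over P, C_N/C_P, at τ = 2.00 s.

16.7

For first-order series with pure M initially, C_N(τ) = k₁C_{M0}/(k₂−k₁)·(e^(−k₁τ) − e^(−k₂τ)).
e^(−k₁τ) = e^(−0.627×2.00) = e^(−1.254) = 0.2854; e^(−k₂τ) = e^(−0.09740) = 0.9072.
C_N = 0.627×2.99/(0.0487−0.627) × (0.2854−0.9072) = (-3.242)×(-0.6218) = 2.016 mol·L⁻¹.
C_M = C_{M0}e^(−k₁τ) = 0.8532 mol·L⁻¹, so C_P = C_{M0}−C_M−C_N = 0.1209 mol·L⁻¹; C_N/C_P = 16.7.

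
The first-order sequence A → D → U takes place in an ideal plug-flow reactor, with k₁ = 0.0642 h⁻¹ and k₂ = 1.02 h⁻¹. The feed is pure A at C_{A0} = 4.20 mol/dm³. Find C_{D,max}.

At the optimum, C_{D,max}/C_{A0} = (k₁/k₂)^[k₂/(k₂−k₁)].
= (0.0642/1.02)^(1.02/(1.02−0.0642)) = (0.06294)^(1.067) = 0.05227.
C_{D,max} = 0.05227×4.20 = 0.220 mol/dm³.

0.220 mol/dm³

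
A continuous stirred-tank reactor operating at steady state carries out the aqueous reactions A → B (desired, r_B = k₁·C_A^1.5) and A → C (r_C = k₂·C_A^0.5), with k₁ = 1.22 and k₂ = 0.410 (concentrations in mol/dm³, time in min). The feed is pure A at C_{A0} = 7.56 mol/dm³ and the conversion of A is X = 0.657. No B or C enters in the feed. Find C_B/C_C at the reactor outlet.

Exit C_A = C_{A0}(1−X) = 7.56×0.343 = 2.593 mol/dm³.
In a CSTR the entire volume is at exit conditions, so r_B = 1.22×2.593^1.5 = 5.094 and r_C = 0.410×2.593^0.5 = 0.6602.
Overall selectivity = C_B/C_C = r_Bτ/(r_Cτ) = r_B/r_C = 7.72.

7.72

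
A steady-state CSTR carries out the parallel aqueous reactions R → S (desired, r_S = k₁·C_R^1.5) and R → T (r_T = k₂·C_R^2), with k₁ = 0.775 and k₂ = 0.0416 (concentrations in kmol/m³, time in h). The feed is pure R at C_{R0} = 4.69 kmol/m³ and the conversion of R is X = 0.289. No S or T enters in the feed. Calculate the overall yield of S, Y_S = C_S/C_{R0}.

Exit C_R = C_{R0}(1−X) = 4.69×0.711 = 3.335 kmol/m³.
Rates in a CSTR are evaluated at the outlet concentration: r_S = 0.775×3.335^1.5 = 4.719, r_T = 0.0416×3.335^2 = 0.4626.
Fraction of consumed R going to S: r_S/(r_S+r_T) = 0.9107.
C_S = 0.9107·C_{R0}·X = 0.9107×4.69×0.289 = 1.23 kmol/m³; Y_S = C_S/C_{R0} = 0.263.

0.263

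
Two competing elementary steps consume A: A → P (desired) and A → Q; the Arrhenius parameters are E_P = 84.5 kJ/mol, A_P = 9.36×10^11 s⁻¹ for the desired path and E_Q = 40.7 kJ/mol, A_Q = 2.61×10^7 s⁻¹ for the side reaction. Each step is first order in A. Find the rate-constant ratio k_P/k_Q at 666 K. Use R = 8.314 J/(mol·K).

13.2

Since both paths have the same order in A, the concentration cancels and S_{P/Q} = k_P/k_Q = (A_P/A_Q)·exp[(E_Q−E_P)/(RT)].
(E_Q−E_P)/(RT) = (40.7−84.5)×10³/(8.314×666) = -43800/5537 = -7.910.
k_P/k_Q = (9.36×10^11/2.61×10^7)·exp(-7.910) = 35862 × 3.670×10^-4 = 13.2.
Since E_P > E_Q, raising the temperature improves selectivity toward P.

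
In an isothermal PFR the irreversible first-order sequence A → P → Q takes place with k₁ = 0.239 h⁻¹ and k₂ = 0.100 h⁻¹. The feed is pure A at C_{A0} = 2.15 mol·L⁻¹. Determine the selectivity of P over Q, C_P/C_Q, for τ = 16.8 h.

0.418

For first-order series with pure A initially, C_P(τ) = k₁C_{A0}/(k₂−k₁)·(e^(−k₁τ) − e^(−k₂τ)).
e^(−k₁τ) = e^(−0.239×16.8) = e^(−4.015) = 0.01804; e^(−k₂τ) = e^(−1.680) = 0.1864.
C_P = 0.239×2.15/(0.100−0.239) × (0.01804−0.1864) = (-3.697)×(-0.1683) = 0.6223 mol·L⁻¹.
C_A = C_{A0}e^(−k₁τ) = 0.03878 mol·L⁻¹, so C_Q = C_{A0}−C_A−C_P = 1.489 mol·L⁻¹; C_P/C_Q = 0.418.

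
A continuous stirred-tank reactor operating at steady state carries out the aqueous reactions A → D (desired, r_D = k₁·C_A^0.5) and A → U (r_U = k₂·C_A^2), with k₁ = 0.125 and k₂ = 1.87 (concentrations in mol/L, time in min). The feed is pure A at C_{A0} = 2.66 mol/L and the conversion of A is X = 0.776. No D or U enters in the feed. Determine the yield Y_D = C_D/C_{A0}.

0.0985

Exit C_A = C_{A0}(1−X) = 2.66×0.224 = 0.5958 mol/L.
Rates in a CSTR are evaluated at the outlet concentration: r_D = 0.125×0.5958^0.5 = 0.09649, r_U = 1.87×0.5958^2 = 0.6639.
Fraction of consumed A going to D: r_D/(r_D+r_U) = 0.1269.
C_D = 0.1269·C_{A0}·X = 0.1269×2.66×0.776 = 0.262 mol/L; Y_D = C_D/C_{A0} = 0.0985.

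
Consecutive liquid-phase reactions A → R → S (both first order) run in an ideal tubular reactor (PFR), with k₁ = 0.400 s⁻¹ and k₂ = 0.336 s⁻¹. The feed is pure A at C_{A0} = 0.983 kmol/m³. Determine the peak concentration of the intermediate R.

0.394 kmol/m³

At the optimum, C_{R,max}/C_{A0} = (k₁/k₂)^[k₂/(k₂−k₁)].
= (0.400/0.336)^(0.336/(0.336−0.400)) = (1.190)^(-5.250) = 0.4004.
C_{R,max} = 0.4004×0.983 = 0.394 kmol/m³.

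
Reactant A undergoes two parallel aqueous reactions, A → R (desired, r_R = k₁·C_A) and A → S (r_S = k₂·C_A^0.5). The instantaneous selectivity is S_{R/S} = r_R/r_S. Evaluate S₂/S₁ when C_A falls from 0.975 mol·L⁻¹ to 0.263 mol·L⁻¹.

S_{R/S} = (k₁/k₂)·C_A^0.5, so S₂/S₁ = (C_{A,2}/C_{A,1})^0.5.
= (0.263/0.975)^0.5 = (0.2697)^0.5 = 0.519.

0.519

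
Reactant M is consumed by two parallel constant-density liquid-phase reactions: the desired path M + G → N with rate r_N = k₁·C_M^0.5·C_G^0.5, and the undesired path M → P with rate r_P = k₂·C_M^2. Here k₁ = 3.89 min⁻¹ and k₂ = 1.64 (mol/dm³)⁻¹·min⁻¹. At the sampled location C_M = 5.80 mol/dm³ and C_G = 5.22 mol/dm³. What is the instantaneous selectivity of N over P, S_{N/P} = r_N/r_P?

0.388

S_{N/P} = r_N/r_P = (k₁·C_M^0.5·C_G^0.5)/(k₂·C_M^2) = (k₁/k₂)·C_M^-1.5·C_G^0.5.
= (3.89×5.800^0.5×5.220^0.5) / (1.64×5.800^2) = 21.40/55.17 = 0.388.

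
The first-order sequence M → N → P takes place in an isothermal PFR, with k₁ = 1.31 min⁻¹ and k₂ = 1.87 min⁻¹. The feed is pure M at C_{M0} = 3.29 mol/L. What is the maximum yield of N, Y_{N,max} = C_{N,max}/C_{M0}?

Evaluating C_N at τ_opt = ln(k₂/k₁)/(k₂−k₁) gives C_{N,max}/C_{M0} = (k₁/k₂)^[k₂/(k₂−k₁)].
= (1.31/1.87)^(1.87/(1.87−1.31)) = (0.7005)^(3.339) = 0.3047.

0.305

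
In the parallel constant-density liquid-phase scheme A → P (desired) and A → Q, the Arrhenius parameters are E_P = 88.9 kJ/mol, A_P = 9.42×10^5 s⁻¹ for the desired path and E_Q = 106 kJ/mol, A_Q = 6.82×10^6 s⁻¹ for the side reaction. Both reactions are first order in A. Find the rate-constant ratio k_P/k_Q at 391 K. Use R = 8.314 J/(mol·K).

Since both paths have the same order in A, the concentration cancels and S_{P/Q} = k_P/k_Q = (A_P/A_Q)·exp[(E_Q−E_P)/(RT)].
(E_Q−E_P)/(RT) = (106−88.9)×10³/(8.314×391) = 17100/3251 = 5.260.
k_P/k_Q = (9.42×10^5/6.82×10^6)·exp(5.260) = 0.1381 × 192.5 = 26.6.

26.6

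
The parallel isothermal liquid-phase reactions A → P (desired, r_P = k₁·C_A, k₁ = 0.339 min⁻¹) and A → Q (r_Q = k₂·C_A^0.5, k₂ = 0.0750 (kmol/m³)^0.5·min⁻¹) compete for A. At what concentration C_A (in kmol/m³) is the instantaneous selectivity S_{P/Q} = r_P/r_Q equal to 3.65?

S_{P/Q} = (k₁/k₂)·C_A^0.5 ⇒ C_A = (S·k₂/k₁)^(2).
= (3.65×0.0750/0.339)^(2) = (0.8075)^(2) = 0.652 kmol/m³.

0.652 kmol/m³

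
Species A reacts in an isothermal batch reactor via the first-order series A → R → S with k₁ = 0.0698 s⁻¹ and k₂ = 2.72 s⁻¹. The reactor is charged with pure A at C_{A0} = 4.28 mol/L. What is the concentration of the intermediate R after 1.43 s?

For first-order series with pure A initially, C_R(t) = k₁C_{A0}/(k₂−k₁)·(e^(−k₁t) − e^(−k₂t)).
e^(−k₁t) = e^(−0.0698×1.43) = e^(−0.09981) = 0.9050; e^(−k₂t) = e^(−3.890) = 0.02045.
C_R = 0.0698×4.28/(2.72−0.0698) × (0.9050−0.02045) = 0.1127×0.8846 = 0.09971 mol/L.

0.0997 mol/L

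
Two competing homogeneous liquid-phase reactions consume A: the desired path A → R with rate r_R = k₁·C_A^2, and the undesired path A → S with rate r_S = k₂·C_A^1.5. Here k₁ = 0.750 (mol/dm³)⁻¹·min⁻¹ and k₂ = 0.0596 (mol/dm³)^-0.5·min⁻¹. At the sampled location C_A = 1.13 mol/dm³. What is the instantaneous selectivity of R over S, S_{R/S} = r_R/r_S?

S_{R/S} = r_R/r_S = (k₁·C_A^2)/(k₂·C_A^1.5) = (k₁/k₂)·C_A^0.5.
= (0.750×1.130^2) / (0.0596×1.130^1.5) = 0.9577/0.07159 = 13.4.

13.4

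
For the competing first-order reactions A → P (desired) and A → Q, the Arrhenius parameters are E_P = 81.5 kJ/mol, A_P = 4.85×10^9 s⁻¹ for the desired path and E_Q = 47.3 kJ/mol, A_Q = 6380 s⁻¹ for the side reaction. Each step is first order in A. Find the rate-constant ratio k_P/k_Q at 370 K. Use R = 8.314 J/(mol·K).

11.3

With equal orders, S_{P/Q} = k_P/k_Q = (A_P/A_Q)·exp[(E_Q−E_P)/(RT)].
(E_Q−E_P)/(RT) = (47.3−81.5)×10³/(8.314×370) = -34200/3076 = -11.12.
k_P/k_Q = (4.85×10^9/6380)·exp(-11.12) = 7.602×10^5 × 1.485×10^-5 = 11.3.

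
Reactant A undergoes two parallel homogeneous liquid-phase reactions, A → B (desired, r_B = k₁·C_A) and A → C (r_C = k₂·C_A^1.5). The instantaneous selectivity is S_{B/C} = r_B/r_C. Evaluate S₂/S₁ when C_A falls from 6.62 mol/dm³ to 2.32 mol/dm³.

1.69

S_{B/C} = (k₁/k₂)·C_A^-0.5, so S₂/S₁ = (C_{A,2}/C_{A,1})^-0.5.
= (2.32/6.62)^(-0.5) = (0.3505)^(-0.5) = 1.69.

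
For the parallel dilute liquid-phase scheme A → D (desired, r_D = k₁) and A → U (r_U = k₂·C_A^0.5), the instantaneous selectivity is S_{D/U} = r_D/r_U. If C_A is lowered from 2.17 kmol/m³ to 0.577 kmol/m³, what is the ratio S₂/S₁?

1.94

S_{D/U} = (k₁/k₂)·C_A^-0.5, so S₂/S₁ = (C_{A,2}/C_{A,1})^-0.5.
= (0.577/2.17)^(-0.5) = (0.2659)^(-0.5) = 1.94.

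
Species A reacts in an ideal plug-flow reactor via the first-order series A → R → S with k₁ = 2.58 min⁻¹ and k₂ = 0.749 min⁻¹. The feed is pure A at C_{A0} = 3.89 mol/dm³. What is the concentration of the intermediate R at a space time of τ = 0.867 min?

The intermediate concentration in a first-order A→B→C sequence is C_R = k₁C_{A0}(e^(−k₁τ) − e^(−k₂τ))/(k₂−k₁).
e^(−k₁τ) = e^(−2.58×0.867) = e^(−2.237) = 0.1068; e^(−k₂τ) = e^(−0.6494) = 0.5224.
C_R = 2.58×3.89/(0.749−2.58) × (0.1068−0.5224) = (-5.481)×(-0.4156) = 2.278 mol/dm³.

2.28 mol/dm³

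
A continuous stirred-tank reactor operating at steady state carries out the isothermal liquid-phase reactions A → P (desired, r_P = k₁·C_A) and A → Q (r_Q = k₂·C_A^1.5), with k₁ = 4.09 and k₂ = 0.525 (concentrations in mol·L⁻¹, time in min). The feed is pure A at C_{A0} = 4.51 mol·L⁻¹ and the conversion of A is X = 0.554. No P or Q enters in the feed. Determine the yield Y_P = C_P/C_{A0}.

Exit C_A = C_{A0}(1−X) = 4.51×0.446 = 2.011 mol·L⁻¹.
Rates in a CSTR are evaluated at the outlet concentration: r_P = 4.09×2.011 = 8.227, r_Q = 0.525×2.011^1.5 = 1.498.
Fraction of consumed A going to P: r_P/(r_P+r_Q) = 0.8460.
C_P = 0.8460·C_{A0}·X = 0.8460×4.51×0.554 = 2.11 mol·L⁻¹; Y_P = C_P/C_{A0} = 0.469.

0.469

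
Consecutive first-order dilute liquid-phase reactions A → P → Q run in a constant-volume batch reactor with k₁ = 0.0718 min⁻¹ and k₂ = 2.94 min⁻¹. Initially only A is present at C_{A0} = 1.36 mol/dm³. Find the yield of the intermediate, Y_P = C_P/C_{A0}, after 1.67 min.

The intermediate concentration in a first-order A→B→C sequence is C_P = k₁C_{A0}(e^(−k₁t) − e^(−k₂t))/(k₂−k₁).
e^(−k₁t) = e^(−0.0718×1.67) = e^(−0.1199) = 0.8870; e^(−k₂t) = e^(−4.910) = 0.007374.
C_P = 0.0718×1.36/(2.94−0.0718) × (0.8870−0.007374) = 0.03405×0.8796 = 0.02995 mol/dm³.
Y_P = C_P/C_{A0} = 0.02995/1.36 = 0.0220.

0.0220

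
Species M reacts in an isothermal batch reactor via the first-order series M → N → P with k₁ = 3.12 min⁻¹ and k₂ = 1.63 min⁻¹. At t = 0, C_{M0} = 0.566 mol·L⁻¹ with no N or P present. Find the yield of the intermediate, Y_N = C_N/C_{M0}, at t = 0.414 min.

Solving the coupled first-order balances gives C_N(t) = [k₁/(k₂−k₁)]·C_{M0}·(e^(−k₁t) − e^(−k₂t)).
e^(−k₁t) = e^(−3.12×0.414) = e^(−1.292) = 0.2748; e^(−k₂t) = e^(−0.6748) = 0.5092.
C_N = 3.12×0.566/(1.63−3.12) × (0.2748−0.5092) = (-1.185)×(-0.2344) = 0.2779 mol·L⁻¹.
Y_N = C_N/C_{M0} = 0.2779/0.566 = 0.491.

0.491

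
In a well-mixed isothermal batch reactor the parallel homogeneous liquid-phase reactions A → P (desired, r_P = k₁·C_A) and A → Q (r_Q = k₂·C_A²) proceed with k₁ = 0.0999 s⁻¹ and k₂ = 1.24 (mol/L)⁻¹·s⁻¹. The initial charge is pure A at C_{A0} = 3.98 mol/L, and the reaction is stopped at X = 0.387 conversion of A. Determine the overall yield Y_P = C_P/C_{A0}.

0.00965

C_A = C_{A0}(1−X) = 2.440 mol/L.
Along a PFR/batch, dC_P/dC_A = −r_P/(r_P+r_Q) = −k₁/(k₁+k₂·C_A).
Integrating from C_{A0} to C_A: C_P = (0.0999/1.24)·ln[(0.0999+1.24·3.98)/(0.0999+1.24·2.44)] = 0.08056·ln(5.035/3.125) = 0.03842 mol/L.
Y_P = C_P/C_{A0} = 0.03842/3.98 = 0.00965.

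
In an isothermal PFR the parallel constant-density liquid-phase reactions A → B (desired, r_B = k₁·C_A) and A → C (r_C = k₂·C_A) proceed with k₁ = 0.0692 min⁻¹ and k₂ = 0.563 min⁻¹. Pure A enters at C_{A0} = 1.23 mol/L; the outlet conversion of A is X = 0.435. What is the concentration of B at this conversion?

0.0586 mol/L

C_A = C_{A0}(1−X) = 0.6949 mol/L.
Both paths are first order in A, so the instantaneous fraction to B is constant: dC_B/d(−C_A) = k₁/(k₁+k₂) = 0.1095.
C_B = 0.1095·(C_{A0}−C_A) = 0.1095×0.5351 = 0.0586 mol/L.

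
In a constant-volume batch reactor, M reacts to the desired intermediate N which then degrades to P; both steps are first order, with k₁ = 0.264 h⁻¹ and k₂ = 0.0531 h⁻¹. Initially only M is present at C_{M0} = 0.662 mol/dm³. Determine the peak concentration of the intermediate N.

0.442 mol/dm³

At the optimum, C_{N,max}/C_{M0} = (k₁/k₂)^[k₂/(k₂−k₁)].
= (0.264/0.0531)^(0.0531/(0.0531−0.264)) = (4.972)^(-0.2518) = 0.6678.
C_{N,max} = 0.6678×0.662 = 0.442 mol/dm³.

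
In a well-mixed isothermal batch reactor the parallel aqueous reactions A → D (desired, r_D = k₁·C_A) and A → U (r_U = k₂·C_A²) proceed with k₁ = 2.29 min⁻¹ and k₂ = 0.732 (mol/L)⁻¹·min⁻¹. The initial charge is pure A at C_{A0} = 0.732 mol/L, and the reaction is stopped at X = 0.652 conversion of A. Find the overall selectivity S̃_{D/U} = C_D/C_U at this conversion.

6.41

C_A = C_{A0}(1−X) = 0.2547 mol/L.
Along a PFR/batch, dC_D/dC_A = −r_D/(r_D+r_U) = −k₁/(k₁+k₂·C_A).
Integrating from C_{A0} to C_A: C_D = (2.29/0.732)·ln[(2.29+0.732·0.732)/(2.29+0.732·0.255)] = 3.128·ln(2.826/2.476) = 0.4128 mol/L.
C_U = (C_{A0}−C_A)−C_D = 0.06442 mol/L; S̃_{D/U} = 0.4128/0.06442 = 6.41.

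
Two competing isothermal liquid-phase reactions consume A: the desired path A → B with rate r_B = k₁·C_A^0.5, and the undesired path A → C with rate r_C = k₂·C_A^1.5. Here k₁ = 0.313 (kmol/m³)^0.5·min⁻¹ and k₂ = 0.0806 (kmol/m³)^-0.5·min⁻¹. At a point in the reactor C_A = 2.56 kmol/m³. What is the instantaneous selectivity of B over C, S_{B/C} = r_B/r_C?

1.52

S_{B/C} = r_B/r_C = (k₁·C_A^0.5)/(k₂·C_A^1.5) = (k₁/k₂)·C_A⁻¹.
= (0.313×2.560^0.5) / (0.0806×2.560^1.5) = 0.5008/0.3301 = 1.52.
The undesired path is higher order in A, so low C_A (CSTR or dilute feed) favours B.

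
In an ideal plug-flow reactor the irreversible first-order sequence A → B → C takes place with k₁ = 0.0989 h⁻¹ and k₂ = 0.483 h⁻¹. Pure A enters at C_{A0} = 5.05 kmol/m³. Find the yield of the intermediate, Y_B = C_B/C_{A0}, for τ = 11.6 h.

0.0808

The intermediate concentration in a first-order A→B→C sequence is C_B = k₁C_{A0}(e^(−k₁τ) − e^(−k₂τ))/(k₂−k₁).
e^(−k₁τ) = e^(−0.0989×11.6) = e^(−1.147) = 0.3175; e^(−k₂τ) = e^(−5.603) = 0.003688.
C_B = 0.0989×5.05/(0.483−0.0989) × (0.3175−0.003688) = 1.300×0.3138 = 0.4081 kmol/m³.
Y_B = C_B/C_{A0} = 0.4081/5.05 = 0.0808.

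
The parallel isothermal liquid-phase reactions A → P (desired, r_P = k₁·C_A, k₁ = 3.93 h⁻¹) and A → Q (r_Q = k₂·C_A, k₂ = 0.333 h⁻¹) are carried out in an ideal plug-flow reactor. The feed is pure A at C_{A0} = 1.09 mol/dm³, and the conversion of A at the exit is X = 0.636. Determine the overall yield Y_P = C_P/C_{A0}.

C_A = C_{A0}(1−X) = 0.3968 mol/dm³.
Both paths are first order in A, so the instantaneous fraction to P is constant: dC_P/d(−C_A) = k₁/(k₁+k₂) = 0.9219.
C_P = 0.9219·(C_{A0}−C_A) = 0.9219×0.6932 = 0.639 mol/dm³.
Y_P = C_P/C_{A0} = 0.6391/1.09 = 0.586.

0.586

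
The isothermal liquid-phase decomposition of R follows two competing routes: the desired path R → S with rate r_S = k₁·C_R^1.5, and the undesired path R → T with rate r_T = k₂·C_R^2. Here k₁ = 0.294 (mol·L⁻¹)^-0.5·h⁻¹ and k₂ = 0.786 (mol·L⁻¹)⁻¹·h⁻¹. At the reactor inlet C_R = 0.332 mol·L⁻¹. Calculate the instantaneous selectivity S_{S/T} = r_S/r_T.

S_{S/T} = r_S/r_T = (k₁·C_R^1.5)/(k₂·C_R^2) = (k₁/k₂)·C_R^-0.5.
= (0.294×0.3320^1.5) / (0.786×0.3320^2) = 0.05624/0.08664 = 0.649.
The undesired path is higher order in R, so low C_R (CSTR or dilute feed) favours S.

0.649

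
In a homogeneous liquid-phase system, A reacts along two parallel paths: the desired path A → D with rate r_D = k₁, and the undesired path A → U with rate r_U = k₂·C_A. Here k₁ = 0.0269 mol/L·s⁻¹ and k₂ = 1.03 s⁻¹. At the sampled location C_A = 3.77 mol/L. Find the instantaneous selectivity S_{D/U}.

S_{D/U} = r_D/r_U = (k₁)/(k₂·C_A) = (k₁/k₂)·C_A⁻¹.
= (0.0269) / (1.03×3.770) = 0.02690/3.883 = 0.00693.
The undesired path is higher order in A, so low C_A (CSTR or dilute feed) favours D.

0.00693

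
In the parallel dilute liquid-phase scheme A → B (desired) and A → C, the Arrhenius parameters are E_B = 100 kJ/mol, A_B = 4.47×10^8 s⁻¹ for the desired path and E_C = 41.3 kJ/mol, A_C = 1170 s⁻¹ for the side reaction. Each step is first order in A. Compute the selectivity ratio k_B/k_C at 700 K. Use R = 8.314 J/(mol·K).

With equal orders, S_{B/C} = k_B/k_C = (A_B/A_C)·exp[(E_C−E_B)/(RT)].
(E_C−E_B)/(RT) = (41.3−100)×10³/(8.314×700) = -58700/5820 = -10.09.
k_B/k_C = (4.47×10^8/1170)·exp(-10.09) = 3.821×10^5 × 4.165×10^-5 = 15.9.
Since E_B > E_C, raising the temperature improves selectivity toward B.

15.9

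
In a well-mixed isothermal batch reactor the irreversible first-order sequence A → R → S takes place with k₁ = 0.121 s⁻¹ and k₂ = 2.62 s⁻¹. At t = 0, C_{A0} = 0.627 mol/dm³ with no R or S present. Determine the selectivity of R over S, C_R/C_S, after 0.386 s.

Solving the coupled first-order balances gives C_R(t) = [k₁/(k₂−k₁)]·C_{A0}·(e^(−k₁t) − e^(−k₂t)).
e^(−k₁t) = e^(−0.121×0.386) = e^(−0.04671) = 0.9544; e^(−k₂t) = e^(−1.011) = 0.3637.
C_R = 0.121×0.627/(2.62−0.121) × (0.9544−0.3637) = 0.03036×0.5906 = 0.01793 mol/dm³.
C_A = C_{A0}e^(−k₁t) = 0.5984 mol/dm³, so C_S = C_{A0}−C_A−C_R = 0.01068 mol/dm³; C_R/C_S = 1.68.

1.68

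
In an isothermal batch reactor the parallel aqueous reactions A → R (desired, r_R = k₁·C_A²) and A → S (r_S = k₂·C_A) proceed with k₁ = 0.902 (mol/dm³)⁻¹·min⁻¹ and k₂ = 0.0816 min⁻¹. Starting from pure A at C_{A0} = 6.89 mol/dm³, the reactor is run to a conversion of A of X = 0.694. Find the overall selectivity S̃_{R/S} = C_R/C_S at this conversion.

44.8

C_A = C_{A0}(1−X) = 2.108 mol/dm³.
Along a PFR/batch, dC_S/dC_A = −r_S/(r_R+r_S) = −k₂/(k₂+k₁·C_A).
Integrating from C_{A0} to C_A: C_S = (0.0816/0.902)·ln[(0.0816+0.902·6.89)/(0.0816+0.902·2.11)] = 0.09047·ln(6.296/1.983) = 0.1045 mol/dm³.
Then C_R = (C_{A0}−C_A) − C_S = 4.782 − 0.1045 = 4.677 mol/dm³.
S̃_{R/S} = C_R/C_S = 4.677/0.1045 = 44.8.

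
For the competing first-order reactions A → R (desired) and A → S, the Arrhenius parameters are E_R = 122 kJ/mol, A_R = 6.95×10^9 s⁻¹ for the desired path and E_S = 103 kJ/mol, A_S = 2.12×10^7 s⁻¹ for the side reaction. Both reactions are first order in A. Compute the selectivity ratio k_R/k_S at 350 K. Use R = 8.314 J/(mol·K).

0.479

k_R/k_S = (A_R/A_S)·exp[−(E_R−E_S)/(RT)] = (A_R/A_S)·exp[(E_S−E_R)/(RT)].
(E_S−E_R)/(RT) = (103−122)×10³/(8.314×350) = -19000/2910 = -6.529.
k_R/k_S = (6.95×10^9/2.12×10^7)·exp(-6.529) = 327.8 × 0.001460 = 0.479.
Since E_R > E_S, raising the temperature improves selectivity toward R.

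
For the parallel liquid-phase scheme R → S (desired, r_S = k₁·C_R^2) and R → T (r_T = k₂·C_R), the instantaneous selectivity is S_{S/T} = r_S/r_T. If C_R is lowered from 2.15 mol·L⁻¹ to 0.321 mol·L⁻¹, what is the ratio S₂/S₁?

S_{S/T} = (k₁/k₂)·C_R, so S₂/S₁ = (C_{R,2}/C_{R,1}).
= 0.321/2.15 = 0.149.

0.149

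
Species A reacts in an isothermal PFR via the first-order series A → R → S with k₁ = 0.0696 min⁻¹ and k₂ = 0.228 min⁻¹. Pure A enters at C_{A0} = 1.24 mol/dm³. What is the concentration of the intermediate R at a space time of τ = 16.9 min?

0.156 mol/dm³

The intermediate concentration in a first-order A→B→C sequence is C_R = k₁C_{A0}(e^(−k₁τ) − e^(−k₂τ))/(k₂−k₁).
e^(−k₁τ) = e^(−0.0696×16.9) = e^(−1.176) = 0.3084; e^(−k₂τ) = e^(−3.853) = 0.02121.
C_R = 0.0696×1.24/(0.228−0.0696) × (0.3084−0.02121) = 0.5448×0.2872 = 0.1565 mol/dm³.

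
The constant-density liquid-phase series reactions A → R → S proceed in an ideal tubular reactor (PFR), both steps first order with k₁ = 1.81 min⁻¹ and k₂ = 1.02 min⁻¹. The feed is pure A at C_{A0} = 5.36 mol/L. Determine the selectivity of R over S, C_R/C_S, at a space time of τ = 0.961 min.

Solving the coupled first-order balances gives C_R(τ) = [k₁/(k₂−k₁)]·C_{A0}·(e^(−k₁τ) − e^(−k₂τ)).
e^(−k₁τ) = e^(−1.81×0.961) = e^(−1.739) = 0.1756; e^(−k₂τ) = e^(−0.9802) = 0.3752.
C_R = 1.81×5.36/(1.02−1.81) × (0.1756−0.3752) = (-12.28)×(-0.1996) = 2.451 mol/L.
C_A = C_{A0}e^(−k₁τ) = 0.9413 mol/L, so C_S = C_{A0}−C_A−C_R = 1.967 mol/L; C_R/C_S = 1.25.

1.25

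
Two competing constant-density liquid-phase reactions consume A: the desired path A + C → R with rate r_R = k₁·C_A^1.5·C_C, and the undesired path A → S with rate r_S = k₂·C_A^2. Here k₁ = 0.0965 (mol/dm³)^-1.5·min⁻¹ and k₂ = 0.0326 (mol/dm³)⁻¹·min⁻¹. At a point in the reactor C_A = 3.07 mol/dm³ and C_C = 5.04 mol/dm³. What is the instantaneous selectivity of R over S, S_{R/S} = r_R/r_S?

8.51

S_{R/S} = r_R/r_S = (k₁·C_A^1.5·C_C)/(k₂·C_A^2) = (k₁/k₂)·C_A^-0.5·C_C.
= (0.0965×3.070^1.5×5.040) / (0.0326×3.070^2) = 2.616/0.3073 = 8.51.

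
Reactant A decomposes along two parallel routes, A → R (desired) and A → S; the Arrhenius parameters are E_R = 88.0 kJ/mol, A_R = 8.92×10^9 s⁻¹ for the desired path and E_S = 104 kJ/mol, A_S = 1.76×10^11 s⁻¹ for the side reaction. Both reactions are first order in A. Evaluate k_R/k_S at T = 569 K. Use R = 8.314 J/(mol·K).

Since both paths have the same order in A, the concentration cancels and S_{R/S} = k_R/k_S = (A_R/A_S)·exp[(E_S−E_R)/(RT)].
(E_S−E_R)/(RT) = (104−88.0)×10³/(8.314×569) = 16000/4731 = 3.382.
k_R/k_S = (8.92×10^9/1.76×10^11)·exp(3.382) = 0.05068 × 29.44 = 1.49.
Since E_R < E_S, lowering the temperature improves selectivity toward R.

1.49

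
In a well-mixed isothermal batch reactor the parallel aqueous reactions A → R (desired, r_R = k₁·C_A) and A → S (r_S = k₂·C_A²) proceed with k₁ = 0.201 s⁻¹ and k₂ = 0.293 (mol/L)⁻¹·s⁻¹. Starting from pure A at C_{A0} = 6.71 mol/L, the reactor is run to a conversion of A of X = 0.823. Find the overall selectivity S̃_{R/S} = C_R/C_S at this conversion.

C_A = C_{A0}(1−X) = 1.188 mol/L.
Along a PFR/batch, dC_R/dC_A = −r_R/(r_R+r_S) = −k₁/(k₁+k₂·C_A).
Integrating from C_{A0} to C_A: C_R = (0.201/0.293)·ln[(0.201+0.293·6.71)/(0.201+0.293·1.19)] = 0.6860·ln(2.167/0.5490) = 0.9419 mol/L.
C_S = (C_{A0}−C_A)−C_R = 4.580 mol/L; S̃_{R/S} = 0.9419/4.580 = 0.206.

0.206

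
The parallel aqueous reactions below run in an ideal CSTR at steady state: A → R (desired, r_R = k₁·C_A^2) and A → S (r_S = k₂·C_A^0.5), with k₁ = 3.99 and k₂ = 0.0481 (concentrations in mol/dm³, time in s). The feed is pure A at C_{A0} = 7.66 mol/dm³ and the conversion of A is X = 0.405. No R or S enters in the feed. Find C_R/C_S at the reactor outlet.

Exit C_A = C_{A0}(1−X) = 7.66×0.595 = 4.558 mol/dm³.
In a CSTR the entire volume is at exit conditions, so r_R = 3.99×4.558^2 = 82.88 and r_S = 0.0481×4.558^0.5 = 0.1027.
Overall selectivity = C_R/C_S = r_Rτ/(r_Sτ) = r_R/r_S = 807.

807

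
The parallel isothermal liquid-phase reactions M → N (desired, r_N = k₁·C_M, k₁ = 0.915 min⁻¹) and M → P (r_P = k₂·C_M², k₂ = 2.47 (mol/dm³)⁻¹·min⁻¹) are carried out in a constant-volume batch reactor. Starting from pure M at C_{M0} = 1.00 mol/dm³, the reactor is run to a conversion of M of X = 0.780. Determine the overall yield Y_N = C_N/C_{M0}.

0.312

C_M = C_{M0}(1−X) = 0.2200 mol/dm³.
Along a PFR/batch, dC_N/dC_M = −r_N/(r_N+r_P) = −k₁/(k₁+k₂·C_M).
Integrating from C_{M0} to C_M: C_N = (0.915/2.47)·ln[(0.915+2.47·1.00)/(0.915+2.47·0.220)] = 0.3704·ln(3.385/1.458) = 0.3119 mol/dm³.
Y_N = C_N/C_{M0} = 0.3119/1.00 = 0.312.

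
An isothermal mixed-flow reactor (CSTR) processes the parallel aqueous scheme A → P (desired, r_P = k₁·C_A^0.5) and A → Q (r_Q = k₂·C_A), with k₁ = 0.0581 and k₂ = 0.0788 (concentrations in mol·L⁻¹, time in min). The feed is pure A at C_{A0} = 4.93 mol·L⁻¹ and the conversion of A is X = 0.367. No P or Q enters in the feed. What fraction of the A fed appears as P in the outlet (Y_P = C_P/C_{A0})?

0.108

Exit C_A = C_{A0}(1−X) = 4.93×0.633 = 3.121 mol·L⁻¹.
In a CSTR the entire volume is at exit conditions, so r_P = 0.0581×3.121^0.5 = 0.1026 and r_Q = 0.0788×3.121 = 0.2459.
Fraction of consumed A going to P: r_P/(r_P+r_Q) = 0.2945.
C_P = 0.2945·C_{A0}·X = 0.2945×4.93×0.367 = 0.533 mol·L⁻¹; Y_P = C_P/C_{A0} = 0.108.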